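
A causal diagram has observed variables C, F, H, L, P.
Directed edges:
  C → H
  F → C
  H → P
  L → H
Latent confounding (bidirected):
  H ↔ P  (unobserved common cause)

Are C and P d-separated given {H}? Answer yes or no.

No — C and P are d-connected given {H}.

Bayes-Ball from C | {H} reaches {F,L,P}.
P ∈ reach(C|{H}) ⇒ C ⊥̸ P | {H}.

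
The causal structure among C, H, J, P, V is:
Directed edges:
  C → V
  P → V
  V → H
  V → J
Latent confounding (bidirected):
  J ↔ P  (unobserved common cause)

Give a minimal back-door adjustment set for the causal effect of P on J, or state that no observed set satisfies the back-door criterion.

P→J: no observed back-door set.

desc(P)\{P}={H,J,V}; candidates ⊆ {C}.
P↔J: latent back-door arc(s) into P.
size 0: {}; under {} P still reaches {J} ∋ J.
size 1: {C}; under {C} P still reaches {J} ∋ J.
P↔J cannot be blocked by any observed set — no back-door set.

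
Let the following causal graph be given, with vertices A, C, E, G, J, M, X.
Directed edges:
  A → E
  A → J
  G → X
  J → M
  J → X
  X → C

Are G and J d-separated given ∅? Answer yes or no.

Yes — G ⊥ J | ∅.

Bayes-Ball from G | ∅ reaches {C,X}.
J ∉ reach(G|∅) ⇒ G ⊥ J | ∅.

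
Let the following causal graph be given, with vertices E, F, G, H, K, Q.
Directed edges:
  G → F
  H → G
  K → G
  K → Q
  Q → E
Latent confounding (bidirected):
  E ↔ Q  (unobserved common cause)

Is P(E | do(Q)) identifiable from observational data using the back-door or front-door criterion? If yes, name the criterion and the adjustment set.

P(E|do(Q)): not identifiable (no BD/FD set).

desc(Q)\{Q}={E}; candidates ⊆ {F,G,H,K}.
Q↔E: latent back-door arc(s) into Q.
size 0: {}; under {} Q still reaches {E,F,G,K} ∋ E.
size 1: {F}, {G}, {H} …(+1); under {F} Q still reaches {E,G,H,K} ∋ E.
size 2: {F,G}, {F,H}, {F,K} …(+3); under {F,G} Q still reaches {E,H,K} ∋ E.
Q↔E cannot be blocked by any observed set — no back-door set.
No mediator lies on a directed Q→…→E path.
Neither criterion identifies P(E|do(Q)) in this graph.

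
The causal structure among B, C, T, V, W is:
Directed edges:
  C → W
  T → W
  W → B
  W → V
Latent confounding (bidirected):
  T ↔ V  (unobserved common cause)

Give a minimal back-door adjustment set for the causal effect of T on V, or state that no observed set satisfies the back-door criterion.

desc(T)\{T}={B,V,W}; candidates ⊆ {C}.
T↔V: latent back-door arc(s) into T.
size 0: {}; under {} T still reaches {V} ∋ V.
size 1: {C}; under {C} T still reaches {V} ∋ V.
T↔V cannot be blocked by any observed set — no back-door set.

T→V: no observed back-door set.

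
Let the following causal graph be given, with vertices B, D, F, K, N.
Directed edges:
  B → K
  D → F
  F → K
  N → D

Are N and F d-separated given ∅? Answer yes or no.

Bayes-Ball from N | ∅ reaches {D,F,K}.
F ∈ reach(N|∅) ⇒ N ⊥̸ F | ∅.

No — N and F are d-connected given ∅.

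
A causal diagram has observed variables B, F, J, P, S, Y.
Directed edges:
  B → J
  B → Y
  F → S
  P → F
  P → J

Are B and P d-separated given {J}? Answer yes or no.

No — B and P are d-connected given {J}.

Bayes-Ball from B | {J} reaches {F,P,S,Y}.
P ∈ reach(B|{J}) ⇒ B ⊥̸ P | {J}.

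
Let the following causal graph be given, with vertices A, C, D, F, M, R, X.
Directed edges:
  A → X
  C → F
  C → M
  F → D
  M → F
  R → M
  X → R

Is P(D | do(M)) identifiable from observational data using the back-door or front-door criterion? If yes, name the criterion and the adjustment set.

desc(M)\{M}={D,F}; candidates ⊆ {A,C,R,X}.
size 0: {}; under {} M still reaches {A,C,D,F,R,X} ∋ D.
{C}: M⊥D given {C} in G with M→· removed — back-door holds.
P(D|do(M)) = Σ_{C} P(D|M,C)·P(C).

P(D|do(M)): backdoor, adjust for {C}.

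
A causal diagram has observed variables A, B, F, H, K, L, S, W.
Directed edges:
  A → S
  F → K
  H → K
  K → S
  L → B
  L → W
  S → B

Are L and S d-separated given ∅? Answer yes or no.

Bayes-Ball from L | ∅ reaches {B,W}.
S ∉ reach(L|∅) ⇒ L ⊥ S | ∅.

Yes — L ⊥ S | ∅.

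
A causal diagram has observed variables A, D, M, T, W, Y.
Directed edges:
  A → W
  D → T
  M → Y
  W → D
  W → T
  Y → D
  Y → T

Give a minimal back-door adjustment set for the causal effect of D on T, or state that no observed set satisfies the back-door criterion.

D→T: minimal back-door set {W, Y}.

desc(D)\{D}={T}; candidates ⊆ {A,M,W,Y}.
size 0: {}; under {} D still reaches {A,M,T,W,Y} ∋ T.
size 1: {A}, {M}, {W} …(+1); under {A} D still reaches {M,T,W,Y} ∋ T.
{W,Y}: D⊥T given {W,Y} in G with D→· removed — back-door holds.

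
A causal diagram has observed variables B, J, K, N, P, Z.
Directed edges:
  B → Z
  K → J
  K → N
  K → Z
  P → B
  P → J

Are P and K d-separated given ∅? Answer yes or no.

Bayes-Ball from P | ∅ reaches {B,J,Z}.
K ∉ reach(P|∅) ⇒ P ⊥ K | ∅.

Yes — P ⊥ K | ∅.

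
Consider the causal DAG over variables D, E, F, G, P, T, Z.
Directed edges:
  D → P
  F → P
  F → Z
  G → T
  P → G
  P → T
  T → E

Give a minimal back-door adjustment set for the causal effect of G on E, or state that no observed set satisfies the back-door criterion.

desc(G)\{G}={E,T}; candidates ⊆ {D,F,P,Z}.
size 0: {}; under {} G still reaches {D,E,F,P,T,Z} ∋ E.
{P}: G⊥E given {P} in G with G→· removed — back-door holds.

G→E: minimal back-door set {P}.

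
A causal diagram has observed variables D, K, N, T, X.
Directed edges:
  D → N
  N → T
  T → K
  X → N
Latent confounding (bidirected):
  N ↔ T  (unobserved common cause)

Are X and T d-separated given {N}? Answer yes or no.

No — X and T are d-connected given {N}.

Bayes-Ball from X | {N} reaches {D,K,T}.
T ∈ reach(X|{N}) ⇒ X ⊥̸ T | {N}.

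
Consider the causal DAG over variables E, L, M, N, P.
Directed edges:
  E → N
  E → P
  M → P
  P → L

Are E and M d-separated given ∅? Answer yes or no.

Yes — E ⊥ M | ∅.

Bayes-Ball from E | ∅ reaches {L,N,P}.
M ∉ reach(E|∅) ⇒ E ⊥ M | ∅.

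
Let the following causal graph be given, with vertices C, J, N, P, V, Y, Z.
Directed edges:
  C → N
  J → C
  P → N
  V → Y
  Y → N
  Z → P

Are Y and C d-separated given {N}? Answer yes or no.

Bayes-Ball from Y | {N} reaches {C,J,P,V,Z}.
C ∈ reach(Y|{N}) ⇒ Y ⊥̸ C | {N}.

No — Y and C are d-connected given {N}.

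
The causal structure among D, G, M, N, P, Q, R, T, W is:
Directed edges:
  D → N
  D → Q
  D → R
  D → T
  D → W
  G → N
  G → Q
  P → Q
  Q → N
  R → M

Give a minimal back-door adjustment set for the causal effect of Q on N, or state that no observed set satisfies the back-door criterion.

desc(Q)\{Q}={N}; candidates ⊆ {D,G,M,P,R,T,W}.
size 0: {}; under {} Q still reaches {D,G,M,N,P,R,T,W} ∋ N.
size 1: {D}, {G}, {M} …(+4); under {D} Q still reaches {G,N,P} ∋ N.
{D,G}: Q⊥N given {D,G} in G with Q→· removed — back-door holds.

Q→N: minimal back-door set {D, G}.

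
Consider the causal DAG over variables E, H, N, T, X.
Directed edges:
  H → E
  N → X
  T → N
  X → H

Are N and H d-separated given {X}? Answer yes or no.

Yes — N ⊥ H | {X}.

Bayes-Ball from N | {X} reaches {T}.
H ∉ reach(N|{X}) ⇒ N ⊥ H | {X}.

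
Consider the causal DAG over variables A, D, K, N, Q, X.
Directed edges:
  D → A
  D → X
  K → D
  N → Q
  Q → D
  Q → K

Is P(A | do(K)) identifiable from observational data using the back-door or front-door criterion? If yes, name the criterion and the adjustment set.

desc(K)\{K}={A,D,X}; candidates ⊆ {N,Q}.
size 0: {}; under {} K still reaches {A,D,N,Q,X} ∋ A.
{Q}: K⊥A given {Q} in G with K→· removed — back-door holds.
P(A|do(K)) = Σ_{Q} P(A|K,Q)·P(Q).

P(A|do(K)): backdoor, adjust for {Q}.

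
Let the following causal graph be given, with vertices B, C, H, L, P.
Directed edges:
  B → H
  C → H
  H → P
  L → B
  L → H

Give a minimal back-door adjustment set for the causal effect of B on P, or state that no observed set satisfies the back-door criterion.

desc(B)\{B}={H,P}; candidates ⊆ {C,L}.
size 0: {}; under {} B still reaches {H,L,P} ∋ P.
{L}: B⊥P given {L} in G with B→· removed — back-door holds.

B→P: minimal back-door set {L}.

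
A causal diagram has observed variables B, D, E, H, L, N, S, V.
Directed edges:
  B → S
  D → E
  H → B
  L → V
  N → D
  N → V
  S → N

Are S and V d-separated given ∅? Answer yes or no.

No — S and V are d-connected given ∅.

Bayes-Ball from S | ∅ reaches {B,D,E,H,N,V}.
V ∈ reach(S|∅) ⇒ S ⊥̸ V | ∅.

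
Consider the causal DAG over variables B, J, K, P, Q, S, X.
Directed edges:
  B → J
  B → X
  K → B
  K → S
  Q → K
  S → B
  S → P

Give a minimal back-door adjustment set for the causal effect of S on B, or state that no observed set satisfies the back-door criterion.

desc(S)\{S}={B,J,P,X}; candidates ⊆ {K,Q}.
size 0: {}; under {} S still reaches {B,J,K,Q,X} ∋ B.
{K}: S⊥B given {K} in G with S→· removed — back-door holds.

S→B: minimal back-door set {K}.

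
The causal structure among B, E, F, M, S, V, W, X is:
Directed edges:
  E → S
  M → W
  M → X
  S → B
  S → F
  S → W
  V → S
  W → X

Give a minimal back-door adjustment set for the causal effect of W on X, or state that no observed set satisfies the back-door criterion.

W→X: minimal back-door set {M}.

desc(W)\{W}={X}; candidates ⊆ {B,E,F,M,S,V}.
size 0: {}; under {} W still reaches {B,E,F,M,S,V,X} ∋ X.
{M}: W⊥X given {M} in G with W→· removed — back-door holds.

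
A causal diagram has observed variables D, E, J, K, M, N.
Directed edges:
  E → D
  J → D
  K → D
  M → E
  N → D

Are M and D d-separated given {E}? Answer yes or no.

Bayes-Ball from M | {E} reaches ∅.
D ∉ reach(M|{E}) ⇒ M ⊥ D | {E}.

Yes — M ⊥ D | {E}.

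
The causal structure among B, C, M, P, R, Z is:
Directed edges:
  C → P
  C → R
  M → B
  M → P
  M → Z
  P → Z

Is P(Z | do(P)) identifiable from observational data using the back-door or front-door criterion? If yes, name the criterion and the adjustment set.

P(Z|do(P)): backdoor, adjust for {M}.

desc(P)\{P}={Z}; candidates ⊆ {B,C,M,R}.
size 0: {}; under {} P still reaches {B,C,M,R,Z} ∋ Z.
{M}: P⊥Z given {M} in G with P→· removed — back-door holds.
P(Z|do(P)) = Σ_{M} P(Z|P,M)·P(M).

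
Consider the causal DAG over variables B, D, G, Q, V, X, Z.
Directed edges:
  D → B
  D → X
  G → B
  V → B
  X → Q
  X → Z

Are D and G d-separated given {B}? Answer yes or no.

No — D and G are d-connected given {B}.

Bayes-Ball from D | {B} reaches {G,Q,V,X,Z}.
G ∈ reach(D|{B}) ⇒ D ⊥̸ G | {B}.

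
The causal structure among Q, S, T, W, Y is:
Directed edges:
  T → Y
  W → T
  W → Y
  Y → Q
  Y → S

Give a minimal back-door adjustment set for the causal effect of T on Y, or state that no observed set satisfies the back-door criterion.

desc(T)\{T}={Q,S,Y}; candidates ⊆ {W}.
size 0: {}; under {} T still reaches {Q,S,W,Y} ∋ Y.
{W}: T⊥Y given {W} in G with T→· removed — back-door holds.

T→Y: minimal back-door set {W}.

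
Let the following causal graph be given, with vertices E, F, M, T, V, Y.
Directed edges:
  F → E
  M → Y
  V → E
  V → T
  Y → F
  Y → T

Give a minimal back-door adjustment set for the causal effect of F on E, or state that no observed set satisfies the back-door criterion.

desc(F)\{F}={E}; candidates ⊆ {M,T,V,Y}.
∅: F⊥E given ∅ in G with F→· removed — back-door holds.

F→E: minimal back-door set ∅.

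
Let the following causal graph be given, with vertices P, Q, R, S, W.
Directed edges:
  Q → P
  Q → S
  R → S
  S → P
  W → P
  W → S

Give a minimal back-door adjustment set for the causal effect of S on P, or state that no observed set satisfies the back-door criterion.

S→P: minimal back-door set {Q, W}.

desc(S)\{S}={P}; candidates ⊆ {Q,R,W}.
size 0: {}; under {} S still reaches {P,Q,R,W} ∋ P.
size 1: {Q}, {R}, {W}; under {Q} S still reaches {P,R,W} ∋ P.
{Q,W}: S⊥P given {Q,W} in G with S→· removed — back-door holds.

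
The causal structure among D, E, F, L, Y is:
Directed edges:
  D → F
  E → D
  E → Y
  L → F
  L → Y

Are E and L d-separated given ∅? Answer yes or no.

Bayes-Ball from E | ∅ reaches {D,F,Y}.
L ∉ reach(E|∅) ⇒ E ⊥ L | ∅.

Yes — E ⊥ L | ∅.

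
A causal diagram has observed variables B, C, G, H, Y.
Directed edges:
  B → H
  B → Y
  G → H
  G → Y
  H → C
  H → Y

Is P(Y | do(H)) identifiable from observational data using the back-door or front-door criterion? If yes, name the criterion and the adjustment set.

desc(H)\{H}={C,Y}; candidates ⊆ {B,G}.
size 0: {}; under {} H still reaches {B,G,Y} ∋ Y.
size 1: {B}, {G}; under {B} H still reaches {G,Y} ∋ Y.
{B,G}: H⊥Y given {B,G} in G with H→· removed — back-door holds.
P(Y|do(H)) = Σ_{B,G} P(Y|H,B,G)·P(B,G).

P(Y|do(H)): backdoor, adjust for {B, G}.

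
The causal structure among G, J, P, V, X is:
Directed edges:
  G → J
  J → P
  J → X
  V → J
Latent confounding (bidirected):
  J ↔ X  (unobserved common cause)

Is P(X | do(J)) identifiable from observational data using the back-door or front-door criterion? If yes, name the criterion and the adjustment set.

desc(J)\{J}={P,X}; candidates ⊆ {G,V}.
J↔X: latent back-door arc(s) into J.
size 0: {}; under {} J still reaches {G,V,X} ∋ X.
size 1: {G}, {V}; under {G} J still reaches {V,X} ∋ X.
size 2: {G,V}; under {G,V} J still reaches {X} ∋ X.
J↔X cannot be blocked by any observed set — no back-door set.
No mediator lies on a directed J→…→X path.
Neither criterion identifies P(X|do(J)) in this graph.

P(X|do(J)): not identifiable (no BD/FD set).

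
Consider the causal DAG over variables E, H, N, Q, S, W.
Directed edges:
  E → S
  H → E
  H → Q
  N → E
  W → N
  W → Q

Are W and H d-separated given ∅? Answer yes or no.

Yes — W ⊥ H | ∅.

Bayes-Ball from W | ∅ reaches {E,N,Q,S}.
H ∉ reach(W|∅) ⇒ W ⊥ H | ∅.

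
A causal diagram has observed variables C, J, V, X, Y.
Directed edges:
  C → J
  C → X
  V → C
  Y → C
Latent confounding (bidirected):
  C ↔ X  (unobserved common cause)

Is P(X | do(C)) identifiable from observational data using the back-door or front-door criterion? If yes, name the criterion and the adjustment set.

P(X|do(C)): not identifiable (no BD/FD set).

desc(C)\{C}={J,X}; candidates ⊆ {V,Y}.
C↔X: latent back-door arc(s) into C.
size 0: {}; under {} C still reaches {V,X,Y} ∋ X.
size 1: {V}, {Y}; under {V} C still reaches {X,Y} ∋ X.
size 2: {V,Y}; under {V,Y} C still reaches {X} ∋ X.
C↔X cannot be blocked by any observed set — no back-door set.
No mediator lies on a directed C→…→X path.
Neither criterion identifies P(X|do(C)) in this graph.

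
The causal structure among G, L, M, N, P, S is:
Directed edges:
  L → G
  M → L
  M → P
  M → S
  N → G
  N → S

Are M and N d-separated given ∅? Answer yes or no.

Yes — M ⊥ N | ∅.

Bayes-Ball from M | ∅ reaches {G,L,P,S}.
N ∉ reach(M|∅) ⇒ M ⊥ N | ∅.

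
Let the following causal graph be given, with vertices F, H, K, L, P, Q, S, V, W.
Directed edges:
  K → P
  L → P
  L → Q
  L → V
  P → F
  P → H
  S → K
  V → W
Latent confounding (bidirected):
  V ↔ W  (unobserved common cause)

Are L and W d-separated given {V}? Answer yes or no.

Bayes-Ball from L | {V} reaches {F,H,P,Q,W}.
W ∈ reach(L|{V}) ⇒ L ⊥̸ W | {V}.

No — L and W are d-connected given {V}.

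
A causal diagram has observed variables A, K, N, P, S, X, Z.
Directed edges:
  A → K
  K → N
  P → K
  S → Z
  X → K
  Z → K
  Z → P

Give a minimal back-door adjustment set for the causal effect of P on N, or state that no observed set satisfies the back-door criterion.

P→N: minimal back-door set {Z}.

desc(P)\{P}={K,N}; candidates ⊆ {A,S,X,Z}.
size 0: {}; under {} P still reaches {K,N,S,Z} ∋ N.
{Z}: P⊥N given {Z} in G with P→· removed — back-door holds.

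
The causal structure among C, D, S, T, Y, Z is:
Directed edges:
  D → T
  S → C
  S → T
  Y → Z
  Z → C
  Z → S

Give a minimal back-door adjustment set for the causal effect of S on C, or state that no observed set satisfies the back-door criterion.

S→C: minimal back-door set {Z}.

desc(S)\{S}={C,T}; candidates ⊆ {D,Y,Z}.
size 0: {}; under {} S still reaches {C,Y,Z} ∋ C.
{Z}: S⊥C given {Z} in G with S→· removed — back-door holds.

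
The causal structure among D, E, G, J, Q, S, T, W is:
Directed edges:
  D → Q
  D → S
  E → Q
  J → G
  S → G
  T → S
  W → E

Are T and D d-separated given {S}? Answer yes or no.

No — T and D are d-connected given {S}.

Bayes-Ball from T | {S} reaches {D,Q}.
D ∈ reach(T|{S}) ⇒ T ⊥̸ D | {S}.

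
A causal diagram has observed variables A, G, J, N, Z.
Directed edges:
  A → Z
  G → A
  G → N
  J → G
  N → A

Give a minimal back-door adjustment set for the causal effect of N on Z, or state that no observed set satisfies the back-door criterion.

N→Z: minimal back-door set {G}.

desc(N)\{N}={A,Z}; candidates ⊆ {G,J}.
size 0: {}; under {} N still reaches {A,G,J,Z} ∋ Z.
{G}: N⊥Z given {G} in G with N→· removed — back-door holds.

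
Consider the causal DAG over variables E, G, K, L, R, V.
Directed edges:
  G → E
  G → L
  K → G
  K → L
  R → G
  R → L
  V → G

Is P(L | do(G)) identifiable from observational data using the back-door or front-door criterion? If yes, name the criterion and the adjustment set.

desc(G)\{G}={E,L}; candidates ⊆ {K,R,V}.
size 0: {}; under {} G still reaches {K,L,R,V} ∋ L.
size 1: {K}, {R}, {V}; under {K} G still reaches {L,R,V} ∋ L.
{K,R}: G⊥L given {K,R} in G with G→· removed — back-door holds.
P(L|do(G)) = Σ_{K,R} P(L|G,K,R)·P(K,R).

P(L|do(G)): backdoor, adjust for {K, R}.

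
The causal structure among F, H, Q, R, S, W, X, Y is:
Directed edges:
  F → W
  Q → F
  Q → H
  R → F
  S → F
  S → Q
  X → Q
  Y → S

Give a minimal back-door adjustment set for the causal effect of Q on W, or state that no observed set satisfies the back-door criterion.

Q→W: minimal back-door set {S}.

desc(Q)\{Q}={F,H,W}; candidates ⊆ {R,S,X,Y}.
size 0: {}; under {} Q still reaches {F,S,W,X,Y} ∋ W.
{S}: Q⊥W given {S} in G with Q→· removed — back-door holds.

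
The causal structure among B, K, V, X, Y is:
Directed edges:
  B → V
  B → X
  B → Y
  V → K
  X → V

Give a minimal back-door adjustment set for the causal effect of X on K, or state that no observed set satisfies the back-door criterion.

desc(X)\{X}={K,V}; candidates ⊆ {B,Y}.
size 0: {}; under {} X still reaches {B,K,V,Y} ∋ K.
{B}: X⊥K given {B} in G with X→· removed — back-door holds.

X→K: minimal back-door set {B}.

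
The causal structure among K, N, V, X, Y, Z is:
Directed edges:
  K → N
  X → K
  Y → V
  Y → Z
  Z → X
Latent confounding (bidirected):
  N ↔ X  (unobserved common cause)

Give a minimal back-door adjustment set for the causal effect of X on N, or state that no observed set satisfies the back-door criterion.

X→N: no observed back-door set.

desc(X)\{X}={K,N}; candidates ⊆ {V,Y,Z}.
X↔N: latent back-door arc(s) into X.
size 0: {}; under {} X still reaches {N,V,Y,Z} ∋ N.
size 1: {V}, {Y}, {Z}; under {V} X still reaches {N,Y,Z} ∋ N.
size 2: {V,Y}, {V,Z}, {Y,Z}; under {V,Y} X still reaches {N,Z} ∋ N.
X↔N cannot be blocked by any observed set — no back-door set.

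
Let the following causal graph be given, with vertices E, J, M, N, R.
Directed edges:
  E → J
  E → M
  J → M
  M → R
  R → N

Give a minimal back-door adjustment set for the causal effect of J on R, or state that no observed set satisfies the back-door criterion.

desc(J)\{J}={M,N,R}; candidates ⊆ {E}.
size 0: {}; under {} J still reaches {E,M,N,R} ∋ R.
{E}: J⊥R given {E} in G with J→· removed — back-door holds.

J→R: minimal back-door set {E}.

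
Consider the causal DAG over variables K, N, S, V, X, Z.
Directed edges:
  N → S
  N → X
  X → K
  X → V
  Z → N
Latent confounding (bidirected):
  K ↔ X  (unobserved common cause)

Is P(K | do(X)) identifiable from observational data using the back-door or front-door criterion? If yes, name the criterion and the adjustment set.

P(K|do(X)): not identifiable (no BD/FD set).

desc(X)\{X}={K,V}; candidates ⊆ {N,S,Z}.
X↔K: latent back-door arc(s) into X.
size 0: {}; under {} X still reaches {K,N,S,Z} ∋ K.
size 1: {N}, {S}, {Z}; under {N} X still reaches {K} ∋ K.
size 2: {N,S}, {N,Z}, {S,Z}; under {N,S} X still reaches {K} ∋ K.
X↔K cannot be blocked by any observed set — no back-door set.
No mediator lies on a directed X→…→K path.
Neither criterion identifies P(K|do(X)) in this graph.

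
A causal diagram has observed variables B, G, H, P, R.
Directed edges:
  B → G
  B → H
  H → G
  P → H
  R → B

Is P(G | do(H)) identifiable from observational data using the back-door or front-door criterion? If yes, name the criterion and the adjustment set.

desc(H)\{H}={G}; candidates ⊆ {B,P,R}.
size 0: {}; under {} H still reaches {B,G,P,R} ∋ G.
{B}: H⊥G given {B} in G with H→· removed — back-door holds.
P(G|do(H)) = Σ_{B} P(G|H,B)·P(B).

P(G|do(H)): backdoor, adjust for {B}.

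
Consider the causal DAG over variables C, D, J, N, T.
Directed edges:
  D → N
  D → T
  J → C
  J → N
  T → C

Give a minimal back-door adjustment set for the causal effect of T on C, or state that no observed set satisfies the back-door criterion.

T→C: minimal back-door set ∅.

desc(T)\{T}={C}; candidates ⊆ {D,J,N}.
∅: T⊥C given ∅ in G with T→· removed — back-door holds.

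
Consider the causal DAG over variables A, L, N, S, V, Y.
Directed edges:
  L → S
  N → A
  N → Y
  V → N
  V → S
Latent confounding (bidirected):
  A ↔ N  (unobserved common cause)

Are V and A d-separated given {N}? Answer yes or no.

Bayes-Ball from V | {N} reaches {A,S}.
A ∈ reach(V|{N}) ⇒ V ⊥̸ A | {N}.

No — V and A are d-connected given {N}.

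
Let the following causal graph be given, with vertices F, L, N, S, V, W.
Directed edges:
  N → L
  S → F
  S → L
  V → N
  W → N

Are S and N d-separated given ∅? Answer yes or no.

Yes — S ⊥ N | ∅.

Bayes-Ball from S | ∅ reaches {F,L}.
N ∉ reach(S|∅) ⇒ S ⊥ N | ∅.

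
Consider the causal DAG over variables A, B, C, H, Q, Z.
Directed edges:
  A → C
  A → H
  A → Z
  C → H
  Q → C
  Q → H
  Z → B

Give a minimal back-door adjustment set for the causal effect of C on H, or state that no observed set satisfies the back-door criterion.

C→H: minimal back-door set {A, Q}.

desc(C)\{C}={H}; candidates ⊆ {A,B,Q,Z}.
size 0: {}; under {} C still reaches {A,B,H,Q,Z} ∋ H.
size 1: {A}, {B}, {Q} …(+1); under {A} C still reaches {H,Q} ∋ H.
{A,Q}: C⊥H given {A,Q} in G with C→· removed — back-door holds.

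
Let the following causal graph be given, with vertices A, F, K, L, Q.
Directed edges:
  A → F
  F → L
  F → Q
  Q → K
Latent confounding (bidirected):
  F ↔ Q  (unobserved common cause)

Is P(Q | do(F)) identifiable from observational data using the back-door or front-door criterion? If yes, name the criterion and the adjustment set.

P(Q|do(F)): not identifiable (no BD/FD set).

desc(F)\{F}={K,L,Q}; candidates ⊆ {A}.
F↔Q: latent back-door arc(s) into F.
size 0: {}; under {} F still reaches {A,K,Q} ∋ Q.
size 1: {A}; under {A} F still reaches {K,Q} ∋ Q.
F↔Q cannot be blocked by any observed set — no back-door set.
No mediator lies on a directed F→…→Q path.
Neither criterion identifies P(Q|do(F)) in this graph.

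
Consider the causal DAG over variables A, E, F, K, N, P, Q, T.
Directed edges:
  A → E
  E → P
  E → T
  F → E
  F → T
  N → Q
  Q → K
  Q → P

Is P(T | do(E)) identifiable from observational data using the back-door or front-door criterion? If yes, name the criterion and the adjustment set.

desc(E)\{E}={P,T}; candidates ⊆ {A,F,K,N,Q}.
size 0: {}; under {} E still reaches {A,F,T} ∋ T.
{F}: E⊥T given {F} in G with E→· removed — back-door holds.
P(T|do(E)) = Σ_{F} P(T|E,F)·P(F).

P(T|do(E)): backdoor, adjust for {F}.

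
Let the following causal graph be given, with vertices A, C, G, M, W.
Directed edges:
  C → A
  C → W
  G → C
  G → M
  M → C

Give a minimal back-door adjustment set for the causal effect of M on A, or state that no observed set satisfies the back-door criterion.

desc(M)\{M}={A,C,W}; candidates ⊆ {G}.
size 0: {}; under {} M still reaches {A,C,G,W} ∋ A.
{G}: M⊥A given {G} in G with M→· removed — back-door holds.

M→A: minimal back-door set {G}.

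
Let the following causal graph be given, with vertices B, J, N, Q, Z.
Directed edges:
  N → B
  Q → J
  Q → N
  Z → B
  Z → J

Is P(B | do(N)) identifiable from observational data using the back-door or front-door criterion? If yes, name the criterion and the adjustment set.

P(B|do(N)): backdoor, adjust for ∅.

desc(N)\{N}={B}; candidates ⊆ {J,Q,Z}.
∅: N⊥B given ∅ in G with N→· removed — back-door holds.
P(B|do(N)) = P(B|N) — no adjustment needed.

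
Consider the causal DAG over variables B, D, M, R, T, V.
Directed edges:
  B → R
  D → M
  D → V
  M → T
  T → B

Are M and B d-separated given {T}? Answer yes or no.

Yes — M ⊥ B | {T}.

Bayes-Ball from M | {T} reaches {D,V}.
B ∉ reach(M|{T}) ⇒ M ⊥ B | {T}.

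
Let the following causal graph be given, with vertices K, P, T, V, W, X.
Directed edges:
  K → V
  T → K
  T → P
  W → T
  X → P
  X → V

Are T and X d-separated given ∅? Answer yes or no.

Bayes-Ball from T | ∅ reaches {K,P,V,W}.
X ∉ reach(T|∅) ⇒ T ⊥ X | ∅.

Yes — T ⊥ X | ∅.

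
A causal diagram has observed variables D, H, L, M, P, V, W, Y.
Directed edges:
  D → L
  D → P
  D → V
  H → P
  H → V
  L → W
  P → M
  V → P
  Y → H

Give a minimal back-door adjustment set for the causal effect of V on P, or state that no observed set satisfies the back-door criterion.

V→P: minimal back-door set {D, H}.

desc(V)\{V}={M,P}; candidates ⊆ {D,H,L,W,Y}.
size 0: {}; under {} V still reaches {D,H,L,M,P,W,Y} ∋ P.
size 1: {D}, {H}, {L} …(+2); under {D} V still reaches {H,M,P,Y} ∋ P.
{D,H}: V⊥P given {D,H} in G with V→· removed — back-door holds.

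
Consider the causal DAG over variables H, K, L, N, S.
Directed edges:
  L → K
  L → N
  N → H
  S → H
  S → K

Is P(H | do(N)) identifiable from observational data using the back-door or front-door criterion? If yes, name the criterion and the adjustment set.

desc(N)\{N}={H}; candidates ⊆ {K,L,S}.
∅: N⊥H given ∅ in G with N→· removed — back-door holds.
P(H|do(N)) = P(H|N) — no adjustment needed.

P(H|do(N)): backdoor, adjust for ∅.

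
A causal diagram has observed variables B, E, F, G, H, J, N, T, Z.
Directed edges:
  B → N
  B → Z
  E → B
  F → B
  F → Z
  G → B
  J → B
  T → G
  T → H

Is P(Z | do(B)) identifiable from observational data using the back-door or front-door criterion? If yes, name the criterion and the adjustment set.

P(Z|do(B)): backdoor, adjust for {F}.

desc(B)\{B}={N,Z}; candidates ⊆ {E,F,G,H,J,T}.
size 0: {}; under {} B still reaches {E,F,G,H,J,T,Z} ∋ Z.
{F}: B⊥Z given {F} in G with B→· removed — back-door holds.
P(Z|do(B)) = Σ_{F} P(Z|B,F)·P(F).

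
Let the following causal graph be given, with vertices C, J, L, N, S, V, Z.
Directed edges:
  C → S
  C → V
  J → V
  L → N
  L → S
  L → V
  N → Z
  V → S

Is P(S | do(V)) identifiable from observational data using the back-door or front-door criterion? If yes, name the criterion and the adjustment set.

desc(V)\{V}={S}; candidates ⊆ {C,J,L,N,Z}.
size 0: {}; under {} V still reaches {C,J,L,N,S,Z} ∋ S.
size 1: {C}, {J}, {L} …(+2); under {C} V still reaches {J,L,N,S,Z} ∋ S.
{C,L}: V⊥S given {C,L} in G with V→· removed — back-door holds.
P(S|do(V)) = Σ_{C,L} P(S|V,C,L)·P(C,L).

P(S|do(V)): backdoor, adjust for {C, L}.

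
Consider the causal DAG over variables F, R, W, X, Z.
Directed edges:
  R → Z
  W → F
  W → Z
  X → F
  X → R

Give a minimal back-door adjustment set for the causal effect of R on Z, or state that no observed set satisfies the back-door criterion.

desc(R)\{R}={Z}; candidates ⊆ {F,W,X}.
∅: R⊥Z given ∅ in G with R→· removed — back-door holds.

R→Z: minimal back-door set ∅.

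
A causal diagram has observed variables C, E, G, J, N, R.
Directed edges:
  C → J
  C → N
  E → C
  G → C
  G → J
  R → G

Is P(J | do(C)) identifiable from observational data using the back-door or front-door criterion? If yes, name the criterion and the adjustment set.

desc(C)\{C}={J,N}; candidates ⊆ {E,G,R}.
size 0: {}; under {} C still reaches {E,G,J,R} ∋ J.
{G}: C⊥J given {G} in G with C→· removed — back-door holds.
P(J|do(C)) = Σ_{G} P(J|C,G)·P(G).

P(J|do(C)): backdoor, adjust for {G}.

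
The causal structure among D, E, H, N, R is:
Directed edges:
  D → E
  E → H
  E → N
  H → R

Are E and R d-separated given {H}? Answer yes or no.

Bayes-Ball from E | {H} reaches {D,N}.
R ∉ reach(E|{H}) ⇒ E ⊥ R | {H}.

Yes — E ⊥ R | {H}.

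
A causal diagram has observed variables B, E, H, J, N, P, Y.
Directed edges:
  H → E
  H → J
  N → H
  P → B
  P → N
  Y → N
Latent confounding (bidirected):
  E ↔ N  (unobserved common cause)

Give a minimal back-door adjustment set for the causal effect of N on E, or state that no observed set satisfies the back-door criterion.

N→E: no observed back-door set.

desc(N)\{N}={E,H,J}; candidates ⊆ {B,P,Y}.
N↔E: latent back-door arc(s) into N.
size 0: {}; under {} N still reaches {B,E,P,Y} ∋ E.
size 1: {B}, {P}, {Y}; under {B} N still reaches {E,P,Y} ∋ E.
size 2: {B,P}, {B,Y}, {P,Y}; under {B,P} N still reaches {E,Y} ∋ E.
N↔E cannot be blocked by any observed set — no back-door set.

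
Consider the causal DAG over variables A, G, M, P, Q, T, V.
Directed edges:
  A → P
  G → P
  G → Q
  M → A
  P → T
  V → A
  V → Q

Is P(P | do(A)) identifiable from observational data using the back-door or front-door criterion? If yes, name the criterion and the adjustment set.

desc(A)\{A}={P,T}; candidates ⊆ {G,M,Q,V}.
∅: A⊥P given ∅ in G with A→· removed — back-door holds.
P(P|do(A)) = P(P|A) — no adjustment needed.

P(P|do(A)): backdoor, adjust for ∅.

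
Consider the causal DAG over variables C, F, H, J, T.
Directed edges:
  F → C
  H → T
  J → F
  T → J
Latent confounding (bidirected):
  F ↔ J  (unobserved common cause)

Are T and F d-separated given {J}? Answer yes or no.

No — T and F are d-connected given {J}.

Bayes-Ball from T | {J} reaches {C,F,H}.
F ∈ reach(T|{J}) ⇒ T ⊥̸ F | {J}.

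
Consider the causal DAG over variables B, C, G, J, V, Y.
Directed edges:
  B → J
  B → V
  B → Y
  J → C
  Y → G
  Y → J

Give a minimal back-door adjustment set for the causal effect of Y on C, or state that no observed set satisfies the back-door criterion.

Y→C: minimal back-door set {B}.

desc(Y)\{Y}={C,G,J}; candidates ⊆ {B,V}.
size 0: {}; under {} Y still reaches {B,C,J,V} ∋ C.
{B}: Y⊥C given {B} in G with Y→· removed — back-door holds.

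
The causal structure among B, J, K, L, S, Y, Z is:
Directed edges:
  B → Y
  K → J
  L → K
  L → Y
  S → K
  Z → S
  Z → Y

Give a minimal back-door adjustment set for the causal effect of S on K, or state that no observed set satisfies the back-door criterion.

S→K: minimal back-door set ∅.

desc(S)\{S}={J,K}; candidates ⊆ {B,L,Y,Z}.
∅: S⊥K given ∅ in G with S→· removed — back-door holds.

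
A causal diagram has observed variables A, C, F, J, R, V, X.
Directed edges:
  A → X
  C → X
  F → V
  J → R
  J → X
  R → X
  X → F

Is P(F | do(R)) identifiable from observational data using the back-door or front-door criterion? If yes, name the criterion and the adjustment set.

P(F|do(R)): backdoor, adjust for {J}.

desc(R)\{R}={F,V,X}; candidates ⊆ {A,C,J}.
size 0: {}; under {} R still reaches {F,J,V,X} ∋ F.
{J}: R⊥F given {J} in G with R→· removed — back-door holds.
P(F|do(R)) = Σ_{J} P(F|R,J)·P(J).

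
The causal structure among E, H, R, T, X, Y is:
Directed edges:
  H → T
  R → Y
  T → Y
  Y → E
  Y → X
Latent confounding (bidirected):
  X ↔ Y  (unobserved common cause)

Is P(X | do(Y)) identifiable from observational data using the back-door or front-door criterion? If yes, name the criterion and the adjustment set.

P(X|do(Y)): not identifiable (no BD/FD set).

desc(Y)\{Y}={E,X}; candidates ⊆ {H,R,T}.
Y↔X: latent back-door arc(s) into Y.
size 0: {}; under {} Y still reaches {H,R,T,X} ∋ X.
size 1: {H}, {R}, {T}; under {H} Y still reaches {R,T,X} ∋ X.
size 2: {H,R}, {H,T}, {R,T}; under {H,R} Y still reaches {T,X} ∋ X.
Y↔X cannot be blocked by any observed set — no back-door set.
No mediator lies on a directed Y→…→X path.
Neither criterion identifies P(X|do(Y)) in this graph.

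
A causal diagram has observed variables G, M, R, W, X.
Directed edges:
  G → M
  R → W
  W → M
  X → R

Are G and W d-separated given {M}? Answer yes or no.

Bayes-Ball from G | {M} reaches {R,W,X}.
W ∈ reach(G|{M}) ⇒ G ⊥̸ W | {M}.

No — G and W are d-connected given {M}.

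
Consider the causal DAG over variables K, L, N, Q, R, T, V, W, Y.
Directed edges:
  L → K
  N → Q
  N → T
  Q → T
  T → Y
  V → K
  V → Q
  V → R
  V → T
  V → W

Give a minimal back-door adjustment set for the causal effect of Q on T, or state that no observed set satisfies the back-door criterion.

desc(Q)\{Q}={T,Y}; candidates ⊆ {K,L,N,R,V,W}.
size 0: {}; under {} Q still reaches {K,N,R,T,V,W,Y} ∋ T.
size 1: {K}, {L}, {N} …(+3); under {K} Q still reaches {L,N,R,T,V,W,Y} ∋ T.
{N,V}: Q⊥T given {N,V} in G with Q→· removed — back-door holds.

Q→T: minimal back-door set {N, V}.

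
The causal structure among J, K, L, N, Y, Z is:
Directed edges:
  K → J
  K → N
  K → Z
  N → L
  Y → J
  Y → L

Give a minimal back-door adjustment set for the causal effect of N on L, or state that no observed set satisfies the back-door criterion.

N→L: minimal back-door set ∅.

desc(N)\{N}={L}; candidates ⊆ {J,K,Y,Z}.
∅: N⊥L given ∅ in G with N→· removed — back-door holds.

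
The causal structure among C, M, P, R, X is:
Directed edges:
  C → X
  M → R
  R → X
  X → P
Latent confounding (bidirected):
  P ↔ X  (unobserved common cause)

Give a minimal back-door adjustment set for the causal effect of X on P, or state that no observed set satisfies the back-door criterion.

desc(X)\{X}={P}; candidates ⊆ {C,M,R}.
X↔P: latent back-door arc(s) into X.
size 0: {}; under {} X still reaches {C,M,P,R} ∋ P.
size 1: {C}, {M}, {R}; under {C} X still reaches {M,P,R} ∋ P.
size 2: {C,M}, {C,R}, {M,R}; under {C,M} X still reaches {P,R} ∋ P.
X↔P cannot be blocked by any observed set — no back-door set.

X→P: no observed back-door set.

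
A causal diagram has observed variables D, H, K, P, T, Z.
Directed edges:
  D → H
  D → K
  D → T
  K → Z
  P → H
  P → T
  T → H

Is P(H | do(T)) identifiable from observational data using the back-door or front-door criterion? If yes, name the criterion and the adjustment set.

P(H|do(T)): backdoor, adjust for {D, P}.

desc(T)\{T}={H}; candidates ⊆ {D,K,P,Z}.
size 0: {}; under {} T still reaches {D,H,K,P,Z} ∋ H.
size 1: {D}, {K}, {P} …(+1); under {D} T still reaches {H,P} ∋ H.
{D,P}: T⊥H given {D,P} in G with T→· removed — back-door holds.
P(H|do(T)) = Σ_{D,P} P(H|T,D,P)·P(D,P).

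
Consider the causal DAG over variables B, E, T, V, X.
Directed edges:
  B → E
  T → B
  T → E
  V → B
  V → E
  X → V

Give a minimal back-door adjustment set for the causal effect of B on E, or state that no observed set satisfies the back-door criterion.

desc(B)\{B}={E}; candidates ⊆ {T,V,X}.
size 0: {}; under {} B still reaches {E,T,V,X} ∋ E.
size 1: {T}, {V}, {X}; under {T} B still reaches {E,V,X} ∋ E.
{T,V}: B⊥E given {T,V} in G with B→· removed — back-door holds.

B→E: minimal back-door set {T, V}.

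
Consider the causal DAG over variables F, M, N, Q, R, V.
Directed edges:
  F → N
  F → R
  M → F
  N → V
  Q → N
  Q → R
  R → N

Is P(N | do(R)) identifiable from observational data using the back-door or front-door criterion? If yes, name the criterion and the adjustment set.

desc(R)\{R}={N,V}; candidates ⊆ {F,M,Q}.
size 0: {}; under {} R still reaches {F,M,N,Q,V} ∋ N.
size 1: {F}, {M}, {Q}; under {F} R still reaches {N,Q,V} ∋ N.
{F,Q}: R⊥N given {F,Q} in G with R→· removed — back-door holds.
P(N|do(R)) = Σ_{F,Q} P(N|R,F,Q)·P(F,Q).

P(N|do(R)): backdoor, adjust for {F, Q}.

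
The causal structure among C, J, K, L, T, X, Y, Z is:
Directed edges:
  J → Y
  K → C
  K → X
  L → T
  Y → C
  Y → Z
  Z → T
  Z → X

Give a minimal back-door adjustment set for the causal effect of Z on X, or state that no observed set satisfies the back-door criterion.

Z→X: minimal back-door set ∅.

desc(Z)\{Z}={T,X}; candidates ⊆ {C,J,K,L,Y}.
∅: Z⊥X given ∅ in G with Z→· removed — back-door holds.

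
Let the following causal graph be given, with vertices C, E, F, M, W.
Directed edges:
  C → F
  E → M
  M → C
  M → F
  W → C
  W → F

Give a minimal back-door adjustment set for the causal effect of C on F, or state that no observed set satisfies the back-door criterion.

desc(C)\{C}={F}; candidates ⊆ {E,M,W}.
size 0: {}; under {} C still reaches {E,F,M,W} ∋ F.
size 1: {E}, {M}, {W}; under {E} C still reaches {F,M,W} ∋ F.
{M,W}: C⊥F given {M,W} in G with C→· removed — back-door holds.

C→F: minimal back-door set {M, W}.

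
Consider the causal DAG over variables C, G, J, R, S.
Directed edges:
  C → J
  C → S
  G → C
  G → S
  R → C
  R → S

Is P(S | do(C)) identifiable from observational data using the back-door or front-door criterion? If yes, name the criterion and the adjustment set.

P(S|do(C)): backdoor, adjust for {G, R}.

desc(C)\{C}={J,S}; candidates ⊆ {G,R}.
size 0: {}; under {} C still reaches {G,R,S} ∋ S.
size 1: {G}, {R}; under {G} C still reaches {R,S} ∋ S.
{G,R}: C⊥S given {G,R} in G with C→· removed — back-door holds.
P(S|do(C)) = Σ_{G,R} P(S|C,G,R)·P(G,R).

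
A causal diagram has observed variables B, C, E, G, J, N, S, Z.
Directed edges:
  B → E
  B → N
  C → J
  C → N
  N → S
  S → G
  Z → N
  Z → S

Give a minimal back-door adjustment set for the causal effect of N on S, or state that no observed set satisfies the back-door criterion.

N→S: minimal back-door set {Z}.

desc(N)\{N}={G,S}; candidates ⊆ {B,C,E,J,Z}.
size 0: {}; under {} N still reaches {B,C,E,G,J,S,Z} ∋ S.
{Z}: N⊥S given {Z} in G with N→· removed — back-door holds.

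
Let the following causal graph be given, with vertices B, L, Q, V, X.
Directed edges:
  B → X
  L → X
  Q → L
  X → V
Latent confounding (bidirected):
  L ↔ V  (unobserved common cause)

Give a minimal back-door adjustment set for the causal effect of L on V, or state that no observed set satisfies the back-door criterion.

desc(L)\{L}={V,X}; candidates ⊆ {B,Q}.
L↔V: latent back-door arc(s) into L.
size 0: {}; under {} L still reaches {Q,V} ∋ V.
size 1: {B}, {Q}; under {B} L still reaches {Q,V} ∋ V.
size 2: {B,Q}; under {B,Q} L still reaches {V} ∋ V.
L↔V cannot be blocked by any observed set — no back-door set.

L→V: no observed back-door set.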